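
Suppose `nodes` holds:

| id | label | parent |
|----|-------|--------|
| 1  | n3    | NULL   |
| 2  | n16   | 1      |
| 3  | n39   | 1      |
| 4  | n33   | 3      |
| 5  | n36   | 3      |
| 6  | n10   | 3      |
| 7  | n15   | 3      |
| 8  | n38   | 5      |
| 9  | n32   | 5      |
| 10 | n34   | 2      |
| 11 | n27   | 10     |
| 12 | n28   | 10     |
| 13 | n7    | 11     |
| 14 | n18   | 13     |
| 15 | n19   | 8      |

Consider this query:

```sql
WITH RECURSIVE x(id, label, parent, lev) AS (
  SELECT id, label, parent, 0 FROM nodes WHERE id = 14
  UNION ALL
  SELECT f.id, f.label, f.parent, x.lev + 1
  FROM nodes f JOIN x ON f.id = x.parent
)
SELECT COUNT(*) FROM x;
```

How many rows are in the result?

Base: id=14 (n18), parent=13, lev 0.
Iteration 1: join on id=13 -> n7 (id 13, parent=11, lev 1).
Iteration 2: join on id=11 -> n27 (id 11, parent=10, lev 2).
Iteration 3: join on id=10 -> n34 (id 10, parent=2, lev 3).
Iteration 4: join on id=2 -> n16 (id 2, parent=1, lev 4).
Iteration 5: join on id=1 -> n3 (id 1, parent=NULL, lev 5).
Iteration 6: parent is NULL; no match; recursion stops.
Total rows emitted: 6.

6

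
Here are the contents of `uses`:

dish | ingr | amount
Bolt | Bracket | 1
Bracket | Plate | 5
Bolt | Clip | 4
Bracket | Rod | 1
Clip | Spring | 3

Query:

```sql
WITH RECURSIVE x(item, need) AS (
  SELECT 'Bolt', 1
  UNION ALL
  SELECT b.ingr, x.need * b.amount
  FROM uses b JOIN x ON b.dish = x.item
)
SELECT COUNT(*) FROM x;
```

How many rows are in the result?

6

Base: (Bolt, need=1).
Iteration 1: components of {Bolt} -> Bracket = 1*1 = 1, Clip = 1*4 = 4.
Iteration 2: components of {Bracket,Clip} -> Plate = 1*5 = 5, Rod = 1*1 = 1, Spring = 4*3 = 12.
Iteration 3: no further components; recursion stops.
Total rows emitted: 6.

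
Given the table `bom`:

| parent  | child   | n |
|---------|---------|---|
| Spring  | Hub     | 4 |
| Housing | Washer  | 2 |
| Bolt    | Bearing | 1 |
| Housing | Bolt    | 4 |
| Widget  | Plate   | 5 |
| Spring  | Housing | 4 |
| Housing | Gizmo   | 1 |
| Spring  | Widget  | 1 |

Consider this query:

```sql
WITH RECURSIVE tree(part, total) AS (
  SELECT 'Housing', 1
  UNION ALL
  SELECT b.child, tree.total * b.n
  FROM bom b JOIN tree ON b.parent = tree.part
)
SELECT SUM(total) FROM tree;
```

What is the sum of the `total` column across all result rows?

12

Base: (Housing, total=1).
Iteration 1: components of {Housing} -> Bolt = 1*4 = 4, Gizmo = 1*1 = 1, Washer = 1*2 = 2.
Iteration 2: components of {Bolt,Gizmo,Washer} -> Bearing = 4*1 = 4.
Iteration 3: no further components; recursion stops.
SUM(total) = 1 + 2 + 4 + 1 + 4 = 12.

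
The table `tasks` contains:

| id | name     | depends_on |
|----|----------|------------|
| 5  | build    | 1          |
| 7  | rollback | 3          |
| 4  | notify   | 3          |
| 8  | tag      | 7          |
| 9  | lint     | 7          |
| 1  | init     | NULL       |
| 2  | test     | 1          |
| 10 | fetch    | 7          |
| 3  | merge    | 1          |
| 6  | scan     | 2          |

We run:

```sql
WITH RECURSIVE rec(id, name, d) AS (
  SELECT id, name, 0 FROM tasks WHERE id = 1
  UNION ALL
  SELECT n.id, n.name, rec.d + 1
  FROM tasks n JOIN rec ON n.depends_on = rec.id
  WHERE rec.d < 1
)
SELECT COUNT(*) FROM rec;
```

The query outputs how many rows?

4

Base: id=1 (init) at d 0.
Iteration 1: rows with depends_on in {1} -> test (id 2, d 1), merge (id 3, d 1), build (id 5, d 1).
Iteration 2: d < 1 fails for all current rows; recursion stops.
Total rows emitted: 4.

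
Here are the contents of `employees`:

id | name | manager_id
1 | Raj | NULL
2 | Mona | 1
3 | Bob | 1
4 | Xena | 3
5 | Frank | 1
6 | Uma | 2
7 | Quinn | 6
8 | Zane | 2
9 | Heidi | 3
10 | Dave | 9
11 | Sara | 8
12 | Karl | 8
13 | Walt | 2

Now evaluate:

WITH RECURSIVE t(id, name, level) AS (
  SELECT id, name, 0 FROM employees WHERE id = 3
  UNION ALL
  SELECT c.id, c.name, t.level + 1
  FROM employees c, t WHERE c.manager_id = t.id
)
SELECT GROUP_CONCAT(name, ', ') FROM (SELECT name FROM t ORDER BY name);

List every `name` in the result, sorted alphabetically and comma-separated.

Bob, Dave, Heidi, Xena

Base: id=3 (Bob) at level 0.
Iteration 1: rows with manager_id in {3} -> Xena (id 4, level 1), Heidi (id 9, level 1).
Iteration 2: rows with manager_id in {4,9} -> Dave (id 10, level 2).
Iteration 3: no rows with manager_id in {10}; recursion stops.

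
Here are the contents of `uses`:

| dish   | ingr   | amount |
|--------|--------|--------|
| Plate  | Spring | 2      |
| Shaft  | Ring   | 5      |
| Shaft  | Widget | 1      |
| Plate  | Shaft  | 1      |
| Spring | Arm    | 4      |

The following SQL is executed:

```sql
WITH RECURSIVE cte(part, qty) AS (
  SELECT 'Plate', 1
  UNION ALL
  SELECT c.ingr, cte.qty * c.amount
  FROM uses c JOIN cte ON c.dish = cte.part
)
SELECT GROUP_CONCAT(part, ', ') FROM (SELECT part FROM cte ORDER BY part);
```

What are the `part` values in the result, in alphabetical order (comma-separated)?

Base: (Plate, qty=1).
Iteration 1: components of {Plate} -> Shaft = 1*1 = 1, Spring = 1*2 = 2.
Iteration 2: components of {Shaft,Spring} -> Arm = 2*4 = 8, Ring = 1*5 = 5, Widget = 1*1 = 1.
Iteration 3: no further components; recursion stops.

Arm, Plate, Ring, Shaft, Spring, Widget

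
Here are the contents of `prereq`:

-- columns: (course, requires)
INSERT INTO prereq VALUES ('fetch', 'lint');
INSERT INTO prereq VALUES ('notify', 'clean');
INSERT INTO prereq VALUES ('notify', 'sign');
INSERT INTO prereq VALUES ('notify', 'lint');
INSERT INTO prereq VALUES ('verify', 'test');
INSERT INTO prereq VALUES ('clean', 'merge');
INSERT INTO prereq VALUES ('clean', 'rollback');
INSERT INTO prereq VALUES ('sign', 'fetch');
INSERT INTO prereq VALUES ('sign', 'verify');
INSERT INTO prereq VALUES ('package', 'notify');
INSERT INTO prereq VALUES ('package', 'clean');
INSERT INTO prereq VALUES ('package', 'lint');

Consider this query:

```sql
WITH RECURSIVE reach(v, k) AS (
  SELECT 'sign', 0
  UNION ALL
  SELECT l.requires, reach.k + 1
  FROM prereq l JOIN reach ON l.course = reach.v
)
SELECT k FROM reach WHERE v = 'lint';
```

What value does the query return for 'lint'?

Base: (sign, k=0).
Iteration 1: edges from {sign} -> (fetch, k=1), (verify, k=1).
Iteration 2: edges from {fetch,verify} -> (lint, k=2), (test, k=2).
Iteration 3: no outgoing edges from {lint,test}; recursion stops.

2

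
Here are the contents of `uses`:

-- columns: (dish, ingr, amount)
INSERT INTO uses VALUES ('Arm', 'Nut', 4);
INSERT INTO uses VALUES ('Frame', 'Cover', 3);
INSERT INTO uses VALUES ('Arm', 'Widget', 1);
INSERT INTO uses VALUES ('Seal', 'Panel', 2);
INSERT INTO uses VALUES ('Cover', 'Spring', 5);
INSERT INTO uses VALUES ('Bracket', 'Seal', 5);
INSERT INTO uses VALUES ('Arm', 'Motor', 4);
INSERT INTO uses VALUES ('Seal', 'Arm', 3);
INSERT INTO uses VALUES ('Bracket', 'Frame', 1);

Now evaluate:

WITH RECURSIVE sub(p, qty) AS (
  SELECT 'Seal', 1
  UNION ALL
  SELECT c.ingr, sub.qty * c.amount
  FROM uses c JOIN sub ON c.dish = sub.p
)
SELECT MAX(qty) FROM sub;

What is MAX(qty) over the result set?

12

Base: (Seal, qty=1).
Iteration 1: components of {Seal} -> Arm = 1*3 = 3, Panel = 1*2 = 2.
Iteration 2: components of {Arm,Panel} -> Motor = 3*4 = 12, Nut = 3*4 = 12, Widget = 3*1 = 3.
Iteration 3: no further components; recursion stops.
qty values: 1, 2, 3, 12, 3, 12; the maximum is 12.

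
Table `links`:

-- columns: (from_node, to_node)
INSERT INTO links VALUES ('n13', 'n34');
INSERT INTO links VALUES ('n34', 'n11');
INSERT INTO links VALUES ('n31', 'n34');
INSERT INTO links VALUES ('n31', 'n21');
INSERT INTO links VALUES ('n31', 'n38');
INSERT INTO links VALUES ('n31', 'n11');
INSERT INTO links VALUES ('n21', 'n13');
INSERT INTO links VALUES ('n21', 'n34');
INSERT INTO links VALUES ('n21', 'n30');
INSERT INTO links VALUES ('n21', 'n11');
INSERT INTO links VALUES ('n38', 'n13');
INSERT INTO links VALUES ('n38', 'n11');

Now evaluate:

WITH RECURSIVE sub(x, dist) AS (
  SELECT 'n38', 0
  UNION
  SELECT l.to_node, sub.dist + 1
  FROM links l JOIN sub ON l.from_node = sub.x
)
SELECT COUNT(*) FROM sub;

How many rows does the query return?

Base: (n38, dist=0).
Iteration 1: edges from {n38} -> (n11, dist=1), (n13, dist=1).
Iteration 2: edges from {n11,n13} -> (n34, dist=2).
Iteration 3: edges from {n34} -> (n11, dist=3).
Iteration 4: no outgoing edges from {n11}; recursion stops.
Total rows emitted: 5.

5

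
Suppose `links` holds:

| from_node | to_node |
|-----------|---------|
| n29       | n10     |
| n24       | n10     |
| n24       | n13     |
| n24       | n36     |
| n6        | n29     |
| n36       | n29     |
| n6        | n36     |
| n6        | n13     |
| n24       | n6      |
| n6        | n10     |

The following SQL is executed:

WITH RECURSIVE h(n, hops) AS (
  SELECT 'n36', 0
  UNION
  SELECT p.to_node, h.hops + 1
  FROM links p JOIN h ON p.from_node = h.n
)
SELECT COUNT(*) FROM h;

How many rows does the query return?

Base: (n36, hops=0).
Iteration 1: edges from {n36} -> (n29, hops=1).
Iteration 2: edges from {n29} -> (n10, hops=2).
Iteration 3: no outgoing edges from {n10}; recursion stops.
Total rows emitted: 3.

3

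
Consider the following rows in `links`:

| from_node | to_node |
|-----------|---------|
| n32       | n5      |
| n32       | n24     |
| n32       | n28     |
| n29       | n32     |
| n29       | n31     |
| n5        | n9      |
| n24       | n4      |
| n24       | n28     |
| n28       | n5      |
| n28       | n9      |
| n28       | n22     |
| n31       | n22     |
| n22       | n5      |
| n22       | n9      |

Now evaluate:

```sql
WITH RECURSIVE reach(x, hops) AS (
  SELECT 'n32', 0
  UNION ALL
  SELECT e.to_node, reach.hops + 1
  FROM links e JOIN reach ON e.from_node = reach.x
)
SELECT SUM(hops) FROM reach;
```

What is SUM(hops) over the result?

Base: (n32, hops=0).
Iteration 1: edges from {n32} -> (n24, hops=1), (n28, hops=1), (n5, hops=1).
Iteration 2: edges from {n24,n28,n5} -> (n22, hops=2), (n28, hops=2), (n4, hops=2), (n5, hops=2), (n9, hops=2) x2. [UNION ALL keeps all 6 new rows, including repeats]
Iteration 3: edges from {n22,n28,n4,n5,n9} -> (n22, hops=3), (n5, hops=3) x2, (n9, hops=3) x3. [UNION ALL keeps all 6 new rows, including repeats]
Iteration 4: edges from {n22,n5,n9} -> (n5, hops=4), (n9, hops=4) x3. [UNION ALL keeps all 4 new rows, including repeats]
Iteration 5: edges from {n5,n9} -> (n9, hops=5).
Iteration 6: no outgoing edges from {n9}; recursion stops.
SUM(hops) = 0 + 1 + 1 + 1 + 2 + 2 + 2 + 2 + 2 + 2 + 3 + 3 + 3 + 3 + ... (21 terms) = 54.

54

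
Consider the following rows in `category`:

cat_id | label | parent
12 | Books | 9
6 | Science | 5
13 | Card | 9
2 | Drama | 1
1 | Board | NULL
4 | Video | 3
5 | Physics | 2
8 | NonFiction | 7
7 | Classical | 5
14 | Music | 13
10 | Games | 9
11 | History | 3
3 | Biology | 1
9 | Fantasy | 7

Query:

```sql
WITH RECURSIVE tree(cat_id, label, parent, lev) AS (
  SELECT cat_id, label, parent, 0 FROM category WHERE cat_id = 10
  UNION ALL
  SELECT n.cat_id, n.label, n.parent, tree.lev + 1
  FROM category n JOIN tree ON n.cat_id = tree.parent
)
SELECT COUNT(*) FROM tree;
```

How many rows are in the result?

6

Base: cat_id=10 (Games), parent=9, lev 0.
Iteration 1: join on cat_id=9 -> Fantasy (id 9, parent=7, lev 1).
Iteration 2: join on cat_id=7 -> Classical (id 7, parent=5, lev 2).
Iteration 3: join on cat_id=5 -> Physics (id 5, parent=2, lev 3).
Iteration 4: join on cat_id=2 -> Drama (id 2, parent=1, lev 4).
Iteration 5: join on cat_id=1 -> Board (id 1, parent=NULL, lev 5).
Iteration 6: parent is NULL; no match; recursion stops.
Total rows emitted: 6.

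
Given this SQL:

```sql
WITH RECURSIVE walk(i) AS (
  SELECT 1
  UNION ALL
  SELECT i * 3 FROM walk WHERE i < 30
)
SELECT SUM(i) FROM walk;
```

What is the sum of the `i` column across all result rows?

121

Base: i=1.
Iteration 1: 1 < 30 holds -> i = 1 * 3 = 3.
Iteration 2: 3 < 30 holds -> i = 3 * 3 = 9.
Iteration 3: 9 < 30 holds -> i = 9 * 3 = 27.
Iteration 4: 27 < 30 holds -> i = 27 * 3 = 81.
Iteration 5: 81 < 30 fails; recursion stops.
SUM(i) = 1 + 3 + 9 + 27 + 81 = 121.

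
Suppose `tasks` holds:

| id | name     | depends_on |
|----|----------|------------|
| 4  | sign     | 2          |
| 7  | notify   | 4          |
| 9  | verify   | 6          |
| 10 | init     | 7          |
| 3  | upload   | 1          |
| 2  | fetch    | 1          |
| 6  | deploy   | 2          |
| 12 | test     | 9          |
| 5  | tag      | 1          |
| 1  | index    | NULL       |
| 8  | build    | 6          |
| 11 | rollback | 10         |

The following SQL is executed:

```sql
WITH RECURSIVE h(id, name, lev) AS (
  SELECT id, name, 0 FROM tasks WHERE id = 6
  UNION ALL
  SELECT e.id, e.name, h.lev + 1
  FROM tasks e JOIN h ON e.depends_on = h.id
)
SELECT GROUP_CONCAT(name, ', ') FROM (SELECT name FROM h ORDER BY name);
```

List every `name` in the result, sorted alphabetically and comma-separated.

build, deploy, test, verify

Base: id=6 (deploy) at lev 0.
Iteration 1: rows with depends_on in {6} -> build (id 8, lev 1), verify (id 9, lev 1).
Iteration 2: rows with depends_on in {8,9} -> test (id 12, lev 2).
Iteration 3: no rows with depends_on in {12}; recursion stops.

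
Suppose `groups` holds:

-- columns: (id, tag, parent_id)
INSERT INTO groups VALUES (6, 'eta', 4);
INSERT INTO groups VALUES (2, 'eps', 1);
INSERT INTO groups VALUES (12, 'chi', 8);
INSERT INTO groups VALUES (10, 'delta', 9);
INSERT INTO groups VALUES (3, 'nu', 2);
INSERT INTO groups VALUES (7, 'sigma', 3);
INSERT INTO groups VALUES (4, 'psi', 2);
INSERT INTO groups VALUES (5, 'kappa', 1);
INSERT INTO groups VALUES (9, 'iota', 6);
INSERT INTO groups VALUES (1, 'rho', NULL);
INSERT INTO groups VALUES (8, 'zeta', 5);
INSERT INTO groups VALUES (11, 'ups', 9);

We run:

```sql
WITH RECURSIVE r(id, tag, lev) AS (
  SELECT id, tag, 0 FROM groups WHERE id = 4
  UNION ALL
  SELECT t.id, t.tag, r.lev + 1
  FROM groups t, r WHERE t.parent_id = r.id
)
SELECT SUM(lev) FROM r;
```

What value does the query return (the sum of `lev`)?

9

Base: id=4 (psi) at lev 0.
Iteration 1: rows with parent_id in {4} -> eta (id 6, lev 1).
Iteration 2: rows with parent_id in {6} -> iota (id 9, lev 2).
Iteration 3: rows with parent_id in {9} -> delta (id 10, lev 3), ups (id 11, lev 3).
Iteration 4: no rows with parent_id in {10,11}; recursion stops.
SUM(lev) = 0 + 1 + 2 + 3 + 3 = 9.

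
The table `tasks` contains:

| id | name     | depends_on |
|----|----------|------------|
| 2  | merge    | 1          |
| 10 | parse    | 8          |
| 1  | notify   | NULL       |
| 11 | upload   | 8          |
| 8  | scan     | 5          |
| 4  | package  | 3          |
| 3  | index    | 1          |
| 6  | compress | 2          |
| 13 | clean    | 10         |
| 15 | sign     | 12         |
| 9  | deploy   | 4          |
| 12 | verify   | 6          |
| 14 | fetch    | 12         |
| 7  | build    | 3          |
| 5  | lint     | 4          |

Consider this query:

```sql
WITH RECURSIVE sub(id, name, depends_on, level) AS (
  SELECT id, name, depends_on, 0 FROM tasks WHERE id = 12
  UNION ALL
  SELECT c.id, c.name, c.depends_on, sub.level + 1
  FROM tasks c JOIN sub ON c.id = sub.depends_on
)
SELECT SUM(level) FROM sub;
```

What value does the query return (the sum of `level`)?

Base: id=12 (verify), depends_on=6, level 0.
Iteration 1: join on id=6 -> compress (id 6, depends_on=2, level 1).
Iteration 2: join on id=2 -> merge (id 2, depends_on=1, level 2).
Iteration 3: join on id=1 -> notify (id 1, depends_on=NULL, level 3).
Iteration 4: depends_on is NULL; no match; recursion stops.
SUM(level) = 0 + 1 + 2 + 3 = 6.

6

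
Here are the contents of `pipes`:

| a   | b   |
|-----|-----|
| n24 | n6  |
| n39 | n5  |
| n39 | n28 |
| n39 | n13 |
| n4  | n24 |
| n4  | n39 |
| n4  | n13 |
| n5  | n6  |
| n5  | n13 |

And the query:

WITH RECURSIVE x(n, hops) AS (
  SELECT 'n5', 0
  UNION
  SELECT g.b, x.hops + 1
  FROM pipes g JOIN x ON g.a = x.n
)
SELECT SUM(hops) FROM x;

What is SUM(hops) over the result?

2

Base: (n5, hops=0).
Iteration 1: edges from {n5} -> (n13, hops=1), (n6, hops=1).
Iteration 2: no outgoing edges from {n13,n6}; recursion stops.
SUM(hops) = 0 + 1 + 1 = 2.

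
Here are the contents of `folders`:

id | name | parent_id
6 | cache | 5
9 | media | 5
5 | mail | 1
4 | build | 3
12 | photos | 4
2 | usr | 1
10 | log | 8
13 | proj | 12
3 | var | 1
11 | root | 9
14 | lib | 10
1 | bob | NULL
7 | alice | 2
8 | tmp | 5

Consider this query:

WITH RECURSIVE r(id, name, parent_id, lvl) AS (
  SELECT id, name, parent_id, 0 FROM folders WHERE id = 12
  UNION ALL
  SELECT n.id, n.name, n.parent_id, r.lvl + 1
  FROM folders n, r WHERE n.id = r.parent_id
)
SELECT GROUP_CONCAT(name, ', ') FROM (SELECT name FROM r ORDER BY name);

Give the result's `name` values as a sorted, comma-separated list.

Base: id=12 (photos), parent_id=4, lvl 0.
Iteration 1: join on id=4 -> build (id 4, parent_id=3, lvl 1).
Iteration 2: join on id=3 -> var (id 3, parent_id=1, lvl 2).
Iteration 3: join on id=1 -> bob (id 1, parent_id=NULL, lvl 3).
Iteration 4: parent_id is NULL; no match; recursion stops.

bob, build, photos, var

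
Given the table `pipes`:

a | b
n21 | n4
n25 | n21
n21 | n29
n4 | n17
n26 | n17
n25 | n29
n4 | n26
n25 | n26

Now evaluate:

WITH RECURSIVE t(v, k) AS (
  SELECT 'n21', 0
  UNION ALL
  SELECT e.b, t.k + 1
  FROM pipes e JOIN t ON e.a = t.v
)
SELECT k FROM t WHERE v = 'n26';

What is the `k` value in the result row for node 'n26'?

Base: (n21, k=0).
Iteration 1: edges from {n21} -> (n29, k=1), (n4, k=1).
Iteration 2: edges from {n29,n4} -> (n17, k=2), (n26, k=2).
Iteration 3: edges from {n17,n26} -> (n17, k=3).
Iteration 4: no outgoing edges from {n17}; recursion stops.

2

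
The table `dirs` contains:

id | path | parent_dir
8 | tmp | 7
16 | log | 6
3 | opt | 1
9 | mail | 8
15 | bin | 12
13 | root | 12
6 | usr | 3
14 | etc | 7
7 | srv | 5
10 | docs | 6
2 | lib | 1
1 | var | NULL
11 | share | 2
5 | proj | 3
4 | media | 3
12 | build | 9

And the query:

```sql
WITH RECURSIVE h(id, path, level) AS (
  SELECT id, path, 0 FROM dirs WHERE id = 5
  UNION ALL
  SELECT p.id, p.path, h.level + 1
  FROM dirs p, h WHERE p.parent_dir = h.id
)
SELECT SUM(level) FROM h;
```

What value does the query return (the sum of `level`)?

Base: id=5 (proj) at level 0.
Iteration 1: rows with parent_dir in {5} -> srv (id 7, level 1).
Iteration 2: rows with parent_dir in {7} -> tmp (id 8, level 2), etc (id 14, level 2).
Iteration 3: rows with parent_dir in {8,14} -> mail (id 9, level 3).
Iteration 4: rows with parent_dir in {9} -> build (id 12, level 4).
Iteration 5: rows with parent_dir in {12} -> root (id 13, level 5), bin (id 15, level 5).
Iteration 6: no rows with parent_dir in {13,15}; recursion stops.
SUM(level) = 0 + 1 + 2 + 2 + 3 + 4 + 5 + 5 = 22.

22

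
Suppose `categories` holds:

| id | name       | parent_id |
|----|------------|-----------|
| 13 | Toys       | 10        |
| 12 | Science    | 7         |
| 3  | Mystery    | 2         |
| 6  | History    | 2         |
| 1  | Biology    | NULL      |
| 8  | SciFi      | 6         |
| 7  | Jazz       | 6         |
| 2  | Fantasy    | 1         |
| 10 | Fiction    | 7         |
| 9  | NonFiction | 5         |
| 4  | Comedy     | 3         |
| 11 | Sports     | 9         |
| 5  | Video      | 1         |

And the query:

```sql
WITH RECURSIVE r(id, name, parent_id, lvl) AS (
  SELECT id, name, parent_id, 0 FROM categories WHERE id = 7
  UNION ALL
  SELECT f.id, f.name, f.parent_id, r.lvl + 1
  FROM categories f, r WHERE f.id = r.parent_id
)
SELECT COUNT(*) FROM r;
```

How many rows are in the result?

Base: id=7 (Jazz), parent_id=6, lvl 0.
Iteration 1: join on id=6 -> History (id 6, parent_id=2, lvl 1).
Iteration 2: join on id=2 -> Fantasy (id 2, parent_id=1, lvl 2).
Iteration 3: join on id=1 -> Biology (id 1, parent_id=NULL, lvl 3).
Iteration 4: parent_id is NULL; no match; recursion stops.
Total rows emitted: 4.

4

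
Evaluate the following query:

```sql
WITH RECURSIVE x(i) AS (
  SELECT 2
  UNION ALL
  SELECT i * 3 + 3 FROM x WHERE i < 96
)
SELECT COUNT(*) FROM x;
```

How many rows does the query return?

Base: i=2.
Iteration 1: 2 < 96 holds -> i = 2 * 3 + 3 = 9.
Iteration 2: 9 < 96 holds -> i = 9 * 3 + 3 = 30.
Iteration 3: 30 < 96 holds -> i = 30 * 3 + 3 = 93.
Iteration 4: 93 < 96 holds -> i = 93 * 3 + 3 = 282.
Iteration 5: 282 < 96 fails; recursion stops.
Total rows emitted: 5.

5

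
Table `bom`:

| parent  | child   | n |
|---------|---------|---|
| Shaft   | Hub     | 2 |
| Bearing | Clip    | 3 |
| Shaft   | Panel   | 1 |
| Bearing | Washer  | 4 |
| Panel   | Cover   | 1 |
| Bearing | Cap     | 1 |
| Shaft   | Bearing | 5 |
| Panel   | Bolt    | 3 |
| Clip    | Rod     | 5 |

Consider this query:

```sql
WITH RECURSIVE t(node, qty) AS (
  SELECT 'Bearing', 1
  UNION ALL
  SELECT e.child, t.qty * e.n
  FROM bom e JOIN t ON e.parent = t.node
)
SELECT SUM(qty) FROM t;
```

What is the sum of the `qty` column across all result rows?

Base: (Bearing, qty=1).
Iteration 1: components of {Bearing} -> Cap = 1*1 = 1, Clip = 1*3 = 3, Washer = 1*4 = 4.
Iteration 2: components of {Cap,Clip,Washer} -> Rod = 3*5 = 15.
Iteration 3: no further components; recursion stops.
SUM(qty) = 1 + 4 + 1 + 3 + 15 = 24.

24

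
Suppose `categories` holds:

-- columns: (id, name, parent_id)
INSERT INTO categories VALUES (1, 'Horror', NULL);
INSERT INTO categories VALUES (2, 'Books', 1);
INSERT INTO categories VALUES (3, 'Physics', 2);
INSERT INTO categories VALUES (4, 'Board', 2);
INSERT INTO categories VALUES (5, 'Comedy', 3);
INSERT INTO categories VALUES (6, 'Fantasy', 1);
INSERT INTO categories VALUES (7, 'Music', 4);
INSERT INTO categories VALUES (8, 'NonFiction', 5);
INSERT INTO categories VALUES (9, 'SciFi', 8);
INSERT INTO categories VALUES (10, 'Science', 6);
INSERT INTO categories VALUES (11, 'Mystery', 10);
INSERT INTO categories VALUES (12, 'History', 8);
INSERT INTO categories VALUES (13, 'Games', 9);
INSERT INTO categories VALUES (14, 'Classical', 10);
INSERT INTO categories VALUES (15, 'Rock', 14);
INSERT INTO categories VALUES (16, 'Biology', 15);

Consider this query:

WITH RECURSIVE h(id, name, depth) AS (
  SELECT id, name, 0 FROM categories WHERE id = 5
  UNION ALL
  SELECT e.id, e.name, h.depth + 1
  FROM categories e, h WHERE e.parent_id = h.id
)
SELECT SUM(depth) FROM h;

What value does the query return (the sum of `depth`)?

Base: id=5 (Comedy) at depth 0.
Iteration 1: rows with parent_id in {5} -> NonFiction (id 8, depth 1).
Iteration 2: rows with parent_id in {8} -> SciFi (id 9, depth 2), History (id 12, depth 2).
Iteration 3: rows with parent_id in {9,12} -> Games (id 13, depth 3).
Iteration 4: no rows with parent_id in {13}; recursion stops.
SUM(depth) = 0 + 1 + 2 + 2 + 3 = 8.

8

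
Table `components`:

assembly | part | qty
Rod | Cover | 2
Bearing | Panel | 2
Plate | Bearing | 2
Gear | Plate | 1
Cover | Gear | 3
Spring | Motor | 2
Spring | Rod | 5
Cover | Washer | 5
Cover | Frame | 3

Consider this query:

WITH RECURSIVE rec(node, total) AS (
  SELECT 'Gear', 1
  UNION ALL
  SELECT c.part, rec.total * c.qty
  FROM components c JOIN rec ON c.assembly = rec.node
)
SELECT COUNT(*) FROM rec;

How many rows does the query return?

Base: (Gear, total=1).
Iteration 1: components of {Gear} -> Plate = 1*1 = 1.
Iteration 2: components of {Plate} -> Bearing = 1*2 = 2.
Iteration 3: components of {Bearing} -> Panel = 2*2 = 4.
Iteration 4: no further components; recursion stops.
Total rows emitted: 4.

4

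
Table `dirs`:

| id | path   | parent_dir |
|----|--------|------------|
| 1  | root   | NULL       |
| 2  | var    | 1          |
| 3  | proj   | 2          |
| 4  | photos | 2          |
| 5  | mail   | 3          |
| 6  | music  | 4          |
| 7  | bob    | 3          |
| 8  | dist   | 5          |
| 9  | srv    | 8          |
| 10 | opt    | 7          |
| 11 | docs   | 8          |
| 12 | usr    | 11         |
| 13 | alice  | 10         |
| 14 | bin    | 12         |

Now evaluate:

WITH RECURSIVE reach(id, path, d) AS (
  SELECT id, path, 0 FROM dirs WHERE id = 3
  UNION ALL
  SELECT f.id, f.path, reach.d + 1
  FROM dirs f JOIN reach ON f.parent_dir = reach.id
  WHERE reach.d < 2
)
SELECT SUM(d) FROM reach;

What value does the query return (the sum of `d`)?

Base: id=3 (proj) at d 0.
Iteration 1: rows with parent_dir in {3} -> mail (id 5, d 1), bob (id 7, d 1).
Iteration 2: rows with parent_dir in {5,7} -> dist (id 8, d 2), opt (id 10, d 2).
Iteration 3: d < 2 fails for all current rows; recursion stops.
SUM(d) = 0 + 1 + 1 + 2 + 2 = 6.

6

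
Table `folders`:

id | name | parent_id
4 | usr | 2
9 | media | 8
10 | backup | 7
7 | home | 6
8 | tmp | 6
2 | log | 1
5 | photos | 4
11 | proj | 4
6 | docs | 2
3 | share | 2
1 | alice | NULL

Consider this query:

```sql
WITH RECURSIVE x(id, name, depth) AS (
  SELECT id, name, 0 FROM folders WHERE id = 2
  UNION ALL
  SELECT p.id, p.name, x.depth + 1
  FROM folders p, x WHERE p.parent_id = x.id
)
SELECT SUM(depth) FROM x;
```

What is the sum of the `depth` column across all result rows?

Base: id=2 (log) at depth 0.
Iteration 1: rows with parent_id in {2} -> share (id 3, depth 1), usr (id 4, depth 1), docs (id 6, depth 1).
Iteration 2: rows with parent_id in {3,4,6} -> photos (id 5, depth 2), home (id 7, depth 2), tmp (id 8, depth 2), proj (id 11, depth 2).
Iteration 3: rows with parent_id in {5,7,8,11} -> media (id 9, depth 3), backup (id 10, depth 3).
Iteration 4: no rows with parent_id in {9,10}; recursion stops.
SUM(depth) = 0 + 1 + 1 + 1 + 2 + 2 + 2 + 2 + 3 + 3 = 17.

17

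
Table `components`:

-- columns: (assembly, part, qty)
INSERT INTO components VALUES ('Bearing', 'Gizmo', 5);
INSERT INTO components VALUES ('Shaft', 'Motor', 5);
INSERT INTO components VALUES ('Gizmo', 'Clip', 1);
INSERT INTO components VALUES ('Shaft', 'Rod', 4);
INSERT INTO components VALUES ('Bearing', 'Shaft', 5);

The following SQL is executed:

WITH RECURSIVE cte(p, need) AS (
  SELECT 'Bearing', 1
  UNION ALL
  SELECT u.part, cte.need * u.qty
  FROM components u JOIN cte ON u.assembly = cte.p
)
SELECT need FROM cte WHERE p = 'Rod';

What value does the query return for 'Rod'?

20

Base: (Bearing, need=1).
Iteration 1: components of {Bearing} -> Gizmo = 1*5 = 5, Shaft = 1*5 = 5.
Iteration 2: components of {Gizmo,Shaft} -> Clip = 5*1 = 5, Motor = 5*5 = 25, Rod = 5*4 = 20.
Iteration 3: no further components; recursion stops.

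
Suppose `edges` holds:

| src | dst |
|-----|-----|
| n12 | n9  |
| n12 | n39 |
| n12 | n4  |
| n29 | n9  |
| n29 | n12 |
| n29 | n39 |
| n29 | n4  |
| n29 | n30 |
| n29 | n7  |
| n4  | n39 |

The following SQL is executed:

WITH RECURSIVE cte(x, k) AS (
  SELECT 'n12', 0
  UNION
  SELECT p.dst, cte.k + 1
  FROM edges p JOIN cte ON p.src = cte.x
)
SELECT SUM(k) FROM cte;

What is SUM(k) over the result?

Base: (n12, k=0).
Iteration 1: edges from {n12} -> (n39, k=1), (n4, k=1), (n9, k=1).
Iteration 2: edges from {n39,n4,n9} -> (n39, k=2).
Iteration 3: no outgoing edges from {n39}; recursion stops.
SUM(k) = 0 + 1 + 1 + 1 + 2 = 5.

5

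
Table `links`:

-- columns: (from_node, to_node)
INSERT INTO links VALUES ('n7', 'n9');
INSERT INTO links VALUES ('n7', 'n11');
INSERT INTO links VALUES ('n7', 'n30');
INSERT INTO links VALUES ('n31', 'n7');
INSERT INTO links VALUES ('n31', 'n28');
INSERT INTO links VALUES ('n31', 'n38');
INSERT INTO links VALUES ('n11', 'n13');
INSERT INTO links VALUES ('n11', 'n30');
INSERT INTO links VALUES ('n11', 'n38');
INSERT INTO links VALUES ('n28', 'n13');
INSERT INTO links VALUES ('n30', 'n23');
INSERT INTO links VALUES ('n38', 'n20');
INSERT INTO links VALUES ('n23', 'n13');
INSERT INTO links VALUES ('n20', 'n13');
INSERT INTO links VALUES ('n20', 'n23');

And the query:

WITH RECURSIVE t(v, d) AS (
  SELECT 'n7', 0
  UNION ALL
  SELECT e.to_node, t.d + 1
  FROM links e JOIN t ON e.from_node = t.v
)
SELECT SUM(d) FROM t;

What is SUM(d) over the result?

Base: (n7, d=0).
Iteration 1: edges from {n7} -> (n11, d=1), (n30, d=1), (n9, d=1).
Iteration 2: edges from {n11,n30,n9} -> (n13, d=2), (n23, d=2), (n30, d=2), (n38, d=2).
Iteration 3: edges from {n13,n23,n30,n38} -> (n13, d=3), (n20, d=3), (n23, d=3).
Iteration 4: edges from {n13,n20,n23} -> (n13, d=4) x2, (n23, d=4). [UNION ALL keeps all 3 new rows, including repeats]
Iteration 5: edges from {n13,n23} -> (n13, d=5).
Iteration 6: no outgoing edges from {n13}; recursion stops.
SUM(d) = 0 + 1 + 1 + 1 + 2 + 2 + 2 + 2 + 3 + 3 + 3 + 4 + 4 + 4 + 5 = 37.

37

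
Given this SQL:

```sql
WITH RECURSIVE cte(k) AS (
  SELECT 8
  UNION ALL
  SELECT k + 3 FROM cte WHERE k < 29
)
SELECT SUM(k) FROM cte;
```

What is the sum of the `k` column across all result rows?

148

Base: k=8.
Iteration 1: 8 < 29 holds -> k = 8 + 3 = 11.
Iteration 2: 11 < 29 holds -> k = 11 + 3 = 14.
Iteration 3: 14 < 29 holds -> k = 14 + 3 = 17.
Iteration 4: 17 < 29 holds -> k = 17 + 3 = 20.
Iteration 5: 20 < 29 holds -> k = 20 + 3 = 23.
Iteration 6: 23 < 29 holds -> k = 23 + 3 = 26.
Iteration 7: 26 < 29 holds -> k = 26 + 3 = 29.
Iteration 8: 29 < 29 fails; recursion stops.
SUM(k) = 8 + 11 + 14 + 17 + 20 + 23 + 26 + 29 = 148.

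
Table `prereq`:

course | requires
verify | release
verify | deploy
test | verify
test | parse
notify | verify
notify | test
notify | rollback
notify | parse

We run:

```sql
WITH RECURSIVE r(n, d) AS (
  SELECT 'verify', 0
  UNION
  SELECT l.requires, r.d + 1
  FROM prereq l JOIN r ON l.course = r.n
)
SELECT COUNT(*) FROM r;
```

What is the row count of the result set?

Base: (verify, d=0).
Iteration 1: edges from {verify} -> (deploy, d=1), (release, d=1).
Iteration 2: no outgoing edges from {deploy,release}; recursion stops.
Total rows emitted: 3.

3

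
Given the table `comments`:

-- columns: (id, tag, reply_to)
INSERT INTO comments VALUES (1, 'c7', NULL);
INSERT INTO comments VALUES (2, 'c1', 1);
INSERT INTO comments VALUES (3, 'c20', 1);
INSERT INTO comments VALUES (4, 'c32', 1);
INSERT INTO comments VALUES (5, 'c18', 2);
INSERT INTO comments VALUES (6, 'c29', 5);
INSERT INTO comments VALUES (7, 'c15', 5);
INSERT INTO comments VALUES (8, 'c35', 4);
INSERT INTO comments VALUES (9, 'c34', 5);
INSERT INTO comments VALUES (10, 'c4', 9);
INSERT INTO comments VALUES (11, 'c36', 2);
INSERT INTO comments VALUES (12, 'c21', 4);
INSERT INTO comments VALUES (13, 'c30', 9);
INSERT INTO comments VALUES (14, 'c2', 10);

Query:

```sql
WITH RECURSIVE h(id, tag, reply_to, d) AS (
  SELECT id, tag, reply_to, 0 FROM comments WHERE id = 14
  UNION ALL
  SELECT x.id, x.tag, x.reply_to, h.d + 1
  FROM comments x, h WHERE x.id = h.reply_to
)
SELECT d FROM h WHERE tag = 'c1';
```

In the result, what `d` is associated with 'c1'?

Base: id=14 (c2), reply_to=10, d 0.
Iteration 1: join on id=10 -> c4 (id 10, reply_to=9, d 1).
Iteration 2: join on id=9 -> c34 (id 9, reply_to=5, d 2).
Iteration 3: join on id=5 -> c18 (id 5, reply_to=2, d 3).
Iteration 4: join on id=2 -> c1 (id 2, reply_to=1, d 4).
Iteration 5: join on id=1 -> c7 (id 1, reply_to=NULL, d 5).
Iteration 6: reply_to is NULL; no match; recursion stops.

4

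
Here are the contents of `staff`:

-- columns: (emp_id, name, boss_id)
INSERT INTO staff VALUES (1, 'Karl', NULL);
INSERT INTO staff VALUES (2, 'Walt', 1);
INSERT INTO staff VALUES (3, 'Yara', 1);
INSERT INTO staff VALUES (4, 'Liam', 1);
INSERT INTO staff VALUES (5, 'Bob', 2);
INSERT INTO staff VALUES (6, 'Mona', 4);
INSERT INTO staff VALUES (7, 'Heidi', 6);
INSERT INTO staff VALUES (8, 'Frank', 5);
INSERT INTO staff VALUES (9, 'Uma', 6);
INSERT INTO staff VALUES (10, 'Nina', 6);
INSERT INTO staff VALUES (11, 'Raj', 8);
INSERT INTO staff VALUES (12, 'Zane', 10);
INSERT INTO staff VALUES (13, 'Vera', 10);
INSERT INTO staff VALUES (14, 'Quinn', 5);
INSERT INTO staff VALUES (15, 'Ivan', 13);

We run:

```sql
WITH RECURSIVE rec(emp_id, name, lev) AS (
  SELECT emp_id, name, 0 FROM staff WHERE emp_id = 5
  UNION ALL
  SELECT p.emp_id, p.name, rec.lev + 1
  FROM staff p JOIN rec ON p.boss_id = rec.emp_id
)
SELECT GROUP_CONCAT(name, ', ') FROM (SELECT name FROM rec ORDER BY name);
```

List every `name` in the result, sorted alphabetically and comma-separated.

Base: emp_id=5 (Bob) at lev 0.
Iteration 1: rows with boss_id in {5} -> Frank (id 8, lev 1), Quinn (id 14, lev 1).
Iteration 2: rows with boss_id in {8,14} -> Raj (id 11, lev 2).
Iteration 3: no rows with boss_id in {11}; recursion stops.

Bob, Frank, Quinn, Raj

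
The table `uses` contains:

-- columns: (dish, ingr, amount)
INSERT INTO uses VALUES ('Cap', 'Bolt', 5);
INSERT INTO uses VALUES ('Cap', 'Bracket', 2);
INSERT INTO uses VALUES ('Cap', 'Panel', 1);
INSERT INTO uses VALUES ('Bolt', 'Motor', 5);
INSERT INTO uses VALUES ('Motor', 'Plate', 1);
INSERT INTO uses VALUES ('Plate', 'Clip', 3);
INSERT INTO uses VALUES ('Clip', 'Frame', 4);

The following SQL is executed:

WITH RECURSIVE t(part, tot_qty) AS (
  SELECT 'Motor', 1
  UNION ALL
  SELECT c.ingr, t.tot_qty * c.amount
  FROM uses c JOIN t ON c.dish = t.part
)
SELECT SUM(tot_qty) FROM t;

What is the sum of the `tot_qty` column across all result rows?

Base: (Motor, tot_qty=1).
Iteration 1: components of {Motor} -> Plate = 1*1 = 1.
Iteration 2: components of {Plate} -> Clip = 1*3 = 3.
Iteration 3: components of {Clip} -> Frame = 3*4 = 12.
Iteration 4: no further components; recursion stops.
SUM(tot_qty) = 1 + 1 + 3 + 12 = 17.

17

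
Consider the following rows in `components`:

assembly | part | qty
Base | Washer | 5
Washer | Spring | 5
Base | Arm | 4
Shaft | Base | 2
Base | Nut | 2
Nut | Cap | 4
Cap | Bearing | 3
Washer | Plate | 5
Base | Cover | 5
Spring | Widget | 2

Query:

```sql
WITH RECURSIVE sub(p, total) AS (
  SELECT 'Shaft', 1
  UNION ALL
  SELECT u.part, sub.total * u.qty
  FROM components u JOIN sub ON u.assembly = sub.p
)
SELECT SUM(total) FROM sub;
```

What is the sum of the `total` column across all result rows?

Base: (Shaft, total=1).
Iteration 1: components of {Shaft} -> Base = 1*2 = 2.
Iteration 2: components of {Base} -> Arm = 2*4 = 8, Cover = 2*5 = 10, Nut = 2*2 = 4, Washer = 2*5 = 10.
Iteration 3: components of {Arm,Cover,Nut,Washer} -> Cap = 4*4 = 16, Plate = 10*5 = 50, Spring = 10*5 = 50.
Iteration 4: components of {Cap,Plate,Spring} -> Bearing = 16*3 = 48, Widget = 50*2 = 100.
Iteration 5: no further components; recursion stops.
SUM(total) = 1 + 2 + 8 + 10 + 4 + 10 + 16 + 50 + 50 + 48 + 100 = 299.

299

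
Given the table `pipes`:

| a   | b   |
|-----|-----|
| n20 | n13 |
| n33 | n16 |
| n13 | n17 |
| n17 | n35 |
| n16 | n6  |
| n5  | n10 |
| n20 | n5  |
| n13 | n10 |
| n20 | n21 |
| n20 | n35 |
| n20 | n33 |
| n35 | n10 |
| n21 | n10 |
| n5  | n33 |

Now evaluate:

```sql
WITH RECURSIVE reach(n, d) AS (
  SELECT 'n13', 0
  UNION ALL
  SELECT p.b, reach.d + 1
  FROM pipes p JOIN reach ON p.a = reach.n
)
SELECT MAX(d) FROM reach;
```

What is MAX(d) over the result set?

Base: (n13, d=0).
Iteration 1: edges from {n13} -> (n10, d=1), (n17, d=1).
Iteration 2: edges from {n10,n17} -> (n35, d=2).
Iteration 3: edges from {n35} -> (n10, d=3).
Iteration 4: no outgoing edges from {n10}; recursion stops.
d values: 0, 1, 1, 2, 3; the maximum is 3.

3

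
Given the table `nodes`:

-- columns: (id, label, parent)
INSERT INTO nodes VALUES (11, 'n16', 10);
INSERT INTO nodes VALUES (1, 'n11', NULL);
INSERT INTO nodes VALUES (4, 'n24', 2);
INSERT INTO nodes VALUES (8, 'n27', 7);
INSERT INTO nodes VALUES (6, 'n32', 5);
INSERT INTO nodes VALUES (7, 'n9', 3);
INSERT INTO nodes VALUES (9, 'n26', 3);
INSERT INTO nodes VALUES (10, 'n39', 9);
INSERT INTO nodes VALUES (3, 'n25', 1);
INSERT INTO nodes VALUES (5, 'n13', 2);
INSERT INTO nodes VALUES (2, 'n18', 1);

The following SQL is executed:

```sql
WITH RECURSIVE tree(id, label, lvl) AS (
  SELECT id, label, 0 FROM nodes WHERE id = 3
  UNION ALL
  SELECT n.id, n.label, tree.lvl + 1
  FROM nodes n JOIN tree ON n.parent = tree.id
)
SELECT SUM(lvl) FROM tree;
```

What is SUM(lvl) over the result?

Base: id=3 (n25) at lvl 0.
Iteration 1: rows with parent in {3} -> n9 (id 7, lvl 1), n26 (id 9, lvl 1).
Iteration 2: rows with parent in {7,9} -> n27 (id 8, lvl 2), n39 (id 10, lvl 2).
Iteration 3: rows with parent in {8,10} -> n16 (id 11, lvl 3).
Iteration 4: no rows with parent in {11}; recursion stops.
SUM(lvl) = 0 + 1 + 1 + 2 + 2 + 3 = 9.

9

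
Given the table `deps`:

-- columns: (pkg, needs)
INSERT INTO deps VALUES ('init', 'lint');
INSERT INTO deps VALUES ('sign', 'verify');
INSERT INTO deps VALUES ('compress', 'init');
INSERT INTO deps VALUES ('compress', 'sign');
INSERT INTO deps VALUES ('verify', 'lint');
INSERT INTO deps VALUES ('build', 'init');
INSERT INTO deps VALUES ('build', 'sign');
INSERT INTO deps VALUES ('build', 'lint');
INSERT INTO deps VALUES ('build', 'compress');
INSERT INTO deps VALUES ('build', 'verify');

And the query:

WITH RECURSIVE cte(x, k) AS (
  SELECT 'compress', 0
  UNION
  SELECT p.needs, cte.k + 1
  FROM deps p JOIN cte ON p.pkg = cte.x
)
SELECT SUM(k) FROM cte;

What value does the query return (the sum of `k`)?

Base: (compress, k=0).
Iteration 1: edges from {compress} -> (init, k=1), (sign, k=1).
Iteration 2: edges from {init,sign} -> (lint, k=2), (verify, k=2).
Iteration 3: edges from {lint,verify} -> (lint, k=3).
Iteration 4: no outgoing edges from {lint}; recursion stops.
SUM(k) = 0 + 1 + 1 + 2 + 2 + 3 = 9.

9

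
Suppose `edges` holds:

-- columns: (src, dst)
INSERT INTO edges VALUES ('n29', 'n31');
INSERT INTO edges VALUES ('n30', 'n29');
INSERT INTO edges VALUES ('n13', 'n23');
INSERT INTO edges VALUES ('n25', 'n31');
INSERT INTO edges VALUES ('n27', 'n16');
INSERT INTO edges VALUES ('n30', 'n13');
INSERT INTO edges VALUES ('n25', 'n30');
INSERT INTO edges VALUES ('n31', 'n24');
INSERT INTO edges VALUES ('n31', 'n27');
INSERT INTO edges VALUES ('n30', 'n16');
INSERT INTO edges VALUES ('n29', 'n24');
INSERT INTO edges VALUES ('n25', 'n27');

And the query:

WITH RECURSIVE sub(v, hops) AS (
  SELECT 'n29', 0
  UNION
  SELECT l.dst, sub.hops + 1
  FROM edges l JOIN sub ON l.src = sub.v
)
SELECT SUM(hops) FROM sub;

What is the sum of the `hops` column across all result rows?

9

Base: (n29, hops=0).
Iteration 1: edges from {n29} -> (n24, hops=1), (n31, hops=1).
Iteration 2: edges from {n24,n31} -> (n24, hops=2), (n27, hops=2).
Iteration 3: edges from {n24,n27} -> (n16, hops=3).
Iteration 4: no outgoing edges from {n16}; recursion stops.
SUM(hops) = 0 + 1 + 1 + 2 + 2 + 3 = 9.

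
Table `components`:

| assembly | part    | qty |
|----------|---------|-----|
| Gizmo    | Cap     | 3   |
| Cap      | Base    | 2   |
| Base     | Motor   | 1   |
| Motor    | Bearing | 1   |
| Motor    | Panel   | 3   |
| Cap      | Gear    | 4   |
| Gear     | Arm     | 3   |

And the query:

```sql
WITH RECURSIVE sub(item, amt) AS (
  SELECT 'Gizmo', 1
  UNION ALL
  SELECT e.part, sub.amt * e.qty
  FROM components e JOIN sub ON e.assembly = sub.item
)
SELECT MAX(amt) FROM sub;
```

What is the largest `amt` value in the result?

36

Base: (Gizmo, amt=1).
Iteration 1: components of {Gizmo} -> Cap = 1*3 = 3.
Iteration 2: components of {Cap} -> Base = 3*2 = 6, Gear = 3*4 = 12.
Iteration 3: components of {Base,Gear} -> Arm = 12*3 = 36, Motor = 6*1 = 6.
Iteration 4: components of {Arm,Motor} -> Bearing = 6*1 = 6, Panel = 6*3 = 18.
Iteration 5: no further components; recursion stops.
amt values: 1, 3, 6, 12, 6, 36, 6, 18; the maximum is 36.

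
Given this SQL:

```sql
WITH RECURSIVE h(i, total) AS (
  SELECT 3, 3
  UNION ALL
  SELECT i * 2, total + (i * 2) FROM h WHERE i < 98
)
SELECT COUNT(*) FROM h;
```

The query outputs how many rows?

Base: i=3, total=3.
Iteration 1: 3 < 98 holds -> i = 3 * 2 = 6, total = 3 + 6 = 9.
Iteration 2: 6 < 98 holds -> i = 6 * 2 = 12, total = 9 + 12 = 21.
Iteration 3: 12 < 98 holds -> i = 12 * 2 = 24, total = 21 + 24 = 45.
Iteration 4: 24 < 98 holds -> i = 24 * 2 = 48, total = 45 + 48 = 93.
Iteration 5: 48 < 98 holds -> i = 48 * 2 = 96, total = 93 + 96 = 189.
Iteration 6: 96 < 98 holds -> i = 96 * 2 = 192, total = 189 + 192 = 381.
Iteration 7: 192 < 98 fails; recursion stops.
Total rows emitted: 7.

7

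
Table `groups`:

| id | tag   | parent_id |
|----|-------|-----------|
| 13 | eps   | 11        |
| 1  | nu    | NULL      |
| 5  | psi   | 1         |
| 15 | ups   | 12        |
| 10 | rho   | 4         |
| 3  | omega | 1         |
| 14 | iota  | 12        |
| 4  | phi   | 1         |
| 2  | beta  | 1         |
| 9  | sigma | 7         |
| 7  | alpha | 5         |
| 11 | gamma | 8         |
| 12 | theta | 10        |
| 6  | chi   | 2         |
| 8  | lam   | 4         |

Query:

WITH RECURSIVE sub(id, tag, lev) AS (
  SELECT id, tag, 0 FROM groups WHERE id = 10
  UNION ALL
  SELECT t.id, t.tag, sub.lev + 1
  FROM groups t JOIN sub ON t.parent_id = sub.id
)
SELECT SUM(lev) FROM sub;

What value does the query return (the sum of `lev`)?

5

Base: id=10 (rho) at lev 0.
Iteration 1: rows with parent_id in {10} -> theta (id 12, lev 1).
Iteration 2: rows with parent_id in {12} -> iota (id 14, lev 2), ups (id 15, lev 2).
Iteration 3: no rows with parent_id in {14,15}; recursion stops.
SUM(lev) = 0 + 1 + 2 + 2 = 5.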